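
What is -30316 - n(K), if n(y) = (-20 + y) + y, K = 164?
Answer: -30624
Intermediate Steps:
n(y) = -20 + 2*y
-30316 - n(K) = -30316 - (-20 + 2*164) = -30316 - (-20 + 328) = -30316 - 1*308 = -30316 - 308 = -30624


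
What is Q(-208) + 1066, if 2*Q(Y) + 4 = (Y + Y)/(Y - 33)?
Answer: 256632/241 ≈ 1064.9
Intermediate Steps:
Q(Y) = -2 + Y/(-33 + Y) (Q(Y) = -2 + ((Y + Y)/(Y - 33))/2 = -2 + ((2*Y)/(-33 + Y))/2 = -2 + (2*Y/(-33 + Y))/2 = -2 + Y/(-33 + Y))
Q(-208) + 1066 = (66 - 1*(-208))/(-33 - 208) + 1066 = (66 + 208)/(-241) + 1066 = -1/241*274 + 1066 = -274/241 + 1066 = 256632/241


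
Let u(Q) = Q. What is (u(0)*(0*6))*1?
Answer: 0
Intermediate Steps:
(u(0)*(0*6))*1 = (0*(0*6))*1 = (0*0)*1 = 0*1 = 0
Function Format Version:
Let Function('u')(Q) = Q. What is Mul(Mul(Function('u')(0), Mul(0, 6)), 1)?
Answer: 0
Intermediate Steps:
Mul(Mul(Function('u')(0), Mul(0, 6)), 1) = Mul(Mul(0, Mul(0, 6)), 1) = Mul(Mul(0, 0), 1) = Mul(0, 1) = 0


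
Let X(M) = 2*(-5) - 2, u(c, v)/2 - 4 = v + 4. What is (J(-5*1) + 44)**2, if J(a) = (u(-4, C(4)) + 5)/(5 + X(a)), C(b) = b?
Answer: 77841/49 ≈ 1588.6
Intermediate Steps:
u(c, v) = 16 + 2*v (u(c, v) = 8 + 2*(v + 4) = 8 + 2*(4 + v) = 8 + (8 + 2*v) = 16 + 2*v)
X(M) = -12 (X(M) = -10 - 2 = -12)
J(a) = -29/7 (J(a) = ((16 + 2*4) + 5)/(5 - 12) = ((16 + 8) + 5)/(-7) = (24 + 5)*(-1/7) = 29*(-1/7) = -29/7)
(J(-5*1) + 44)**2 = (-29/7 + 44)**2 = (279/7)**2 = 77841/49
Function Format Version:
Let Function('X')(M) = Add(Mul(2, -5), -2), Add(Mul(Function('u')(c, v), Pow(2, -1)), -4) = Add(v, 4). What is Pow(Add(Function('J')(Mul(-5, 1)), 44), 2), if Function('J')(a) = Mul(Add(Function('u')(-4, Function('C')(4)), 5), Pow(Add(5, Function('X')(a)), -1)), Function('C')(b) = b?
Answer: Rational(77841, 49) ≈ 1588.6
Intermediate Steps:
Function('u')(c, v) = Add(16, Mul(2, v)) (Function('u')(c, v) = Add(8, Mul(2, Add(v, 4))) = Add(8, Mul(2, Add(4, v))) = Add(8, Add(8, Mul(2, v))) = Add(16, Mul(2, v)))
Function('X')(M) = -12 (Function('X')(M) = Add(-10, -2) = -12)
Function('J')(a) = Rational(-29, 7) (Function('J')(a) = Mul(Add(Add(16, Mul(2, 4)), 5), Pow(Add(5, -12), -1)) = Mul(Add(Add(16, 8), 5), Pow(-7, -1)) = Mul(Add(24, 5), Rational(-1, 7)) = Mul(29, Rational(-1, 7)) = Rational(-29, 7))
Pow(Add(Function('J')(Mul(-5, 1)), 44), 2) = Pow(Add(Rational(-29, 7), 44), 2) = Pow(Rational(279, 7), 2) = Rational(77841, 49)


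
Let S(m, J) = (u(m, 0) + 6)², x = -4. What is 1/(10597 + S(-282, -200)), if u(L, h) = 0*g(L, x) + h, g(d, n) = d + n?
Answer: 1/10633 ≈ 9.4047e-5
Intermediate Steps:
u(L, h) = h (u(L, h) = 0*(L - 4) + h = 0*(-4 + L) + h = 0 + h = h)
S(m, J) = 36 (S(m, J) = (0 + 6)² = 6² = 36)
1/(10597 + S(-282, -200)) = 1/(10597 + 36) = 1/10633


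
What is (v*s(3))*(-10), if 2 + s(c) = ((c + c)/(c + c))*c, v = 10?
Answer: -100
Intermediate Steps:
s(c) = -2 + c (s(c) = -2 + ((c + c)/(c + c))*c = -2 + ((2*c)/((2*c)))*c = -2 + ((2*c)*(1/(2*c)))*c = -2 + 1*c = -2 + c)
(v*s(3))*(-10) = (10*(-2 + 3))*(-10) = (10*1)*(-10) = 10*(-10) = -100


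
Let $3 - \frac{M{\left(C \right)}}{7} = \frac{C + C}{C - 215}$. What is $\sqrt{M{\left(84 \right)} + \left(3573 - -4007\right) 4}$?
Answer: $\frac{\sqrt{520835957}}{131} \approx 174.21$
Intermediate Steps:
$M{\left(C \right)} = 21 - \frac{14 C}{-215 + C}$ ($M{\left(C \right)} = 21 - 7 \frac{C + C}{C - 215} = 21 - 7 \frac{2 C}{-215 + C} = 21 - \frac{14 C}{-215 + C}$)
$\sqrt{M{\left(84 \right)} + \left(3573 - -4007\right) 4} = \sqrt{\frac{7 \left(-645 + 84\right)}{-215 + 84} + \left(3573 - -4007\right) 4} = \sqrt{7 \frac{1}{-131} \left(-561\right) + \left(3573 + 4007\right) 4} = \sqrt{7 \left(- \frac{1}{131}\right) \left(-561\right) + 7580 \cdot 4} = \sqrt{\frac{3927}{131} + 30320} = \sqrt{\frac{3975847}{131}} = \frac{\sqrt{520835957}}{131}$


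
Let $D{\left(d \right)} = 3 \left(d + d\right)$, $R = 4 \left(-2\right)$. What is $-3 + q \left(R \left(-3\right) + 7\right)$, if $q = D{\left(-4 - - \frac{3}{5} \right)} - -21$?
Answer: $\frac{78}{5} \approx 15.6$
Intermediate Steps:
$R = -8$
$D{\left(d \right)} = 6 d$ ($D{\left(d \right)} = 3 \cdot 2 d = 6 d$)
$q = \frac{3}{5}$ ($q = 6 \left(-4 - - \frac{3}{5}\right) - -21 = 6 \left(-4 - \left(-3\right) \frac{1}{5}\right) + 21 = 6 \left(-4 - - \frac{3}{5}\right) + 21 = 6 \left(-4 + \frac{3}{5}\right) + 21 = 6 \left(- \frac{17}{5}\right) + 21 = - \frac{102}{5} + 21 = \frac{3}{5} \approx 0.6$)
$-3 + q \left(R \left(-3\right) + 7\right) = -3 + \frac{3 \left(\left(-8\right) \left(-3\right) + 7\right)}{5} = -3 + \frac{3 \left(24 + 7\right)}{5} = -3 + \frac{3}{5} \cdot 31 = -3 + \frac{93}{5} = \frac{78}{5}$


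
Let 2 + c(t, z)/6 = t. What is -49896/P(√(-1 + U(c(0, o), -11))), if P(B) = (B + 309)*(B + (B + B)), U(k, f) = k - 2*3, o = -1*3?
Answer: 16632*√19/(19*(√19 - 309*I)) ≈ 0.17416 + 12.346*I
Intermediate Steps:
o = -3
c(t, z) = -12 + 6*t
U(k, f) = -6 + k (U(k, f) = k - 6 = -6 + k)
P(B) = 3*B*(309 + B) (P(B) = (309 + B)*(B + 2*B) = (309 + B)*(3*B) = 3*B*(309 + B))
-49896/P(√(-1 + U(c(0, o), -11))) = -49896*1/(3*√(-1 + (-6 + (-12 + 6*0)))*(309 + √(-1 + (-6 + (-12 + 6*0))))) = -49896*1/(3*√(-1 + (-6 + (-12 + 0)))*(309 + √(-1 + (-6 + (-12 + 0))))) = -49896*1/(3*√(-1 + (-6 - 12))*(309 + √(-1 + (-6 - 12)))) = -49896*1/(3*√(-1 - 18)*(309 + √(-1 - 18))) = -49896*(-I*√19/(57*(309 + √(-19)))) = -49896*(-I*√19/(57*(309 + I*√19))) = -(-16632)*I*√19/(19*(309 + I*√19)) = 16632*I*√19/(19*(309 + I*√19))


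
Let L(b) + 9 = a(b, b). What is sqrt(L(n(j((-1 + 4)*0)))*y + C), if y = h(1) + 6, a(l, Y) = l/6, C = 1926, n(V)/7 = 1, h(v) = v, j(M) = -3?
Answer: sqrt(67362)/6 ≈ 43.257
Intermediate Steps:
n(V) = 7 (n(V) = 7*1 = 7)
a(l, Y) = l/6 (a(l, Y) = l*(1/6) = l/6)
y = 7 (y = 1 + 6 = 7)
L(b) = -9 + b/6
sqrt(L(n(j((-1 + 4)*0)))*y + C) = sqrt((-9 + (1/6)*7)*7 + 1926) = sqrt((-9 + 7/6)*7 + 1926) = sqrt(-47/6*7 + 1926) = sqrt(-329/6 + 1926) = sqrt(11227/6) = sqrt(67362)/6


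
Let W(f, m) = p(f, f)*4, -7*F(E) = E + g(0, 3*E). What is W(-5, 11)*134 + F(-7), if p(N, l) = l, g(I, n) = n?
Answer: -2676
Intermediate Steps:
F(E) = -4*E/7 (F(E) = -(E + 3*E)/7 = -4*E/7)
W(f, m) = 4*f (W(f, m) = f*4 = 4*f)
W(-5, 11)*134 + F(-7) = (4*(-5))*134 - 4/7*(-7) = -20*134 + 4 = -2680 + 4 = -2676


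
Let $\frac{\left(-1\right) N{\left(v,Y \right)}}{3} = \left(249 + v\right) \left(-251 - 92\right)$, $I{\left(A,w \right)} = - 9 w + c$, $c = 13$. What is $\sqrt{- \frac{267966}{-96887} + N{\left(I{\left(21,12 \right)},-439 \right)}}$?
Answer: $\frac{2 \sqrt{371890172055549}}{96887} \approx 398.08$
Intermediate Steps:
$I{\left(A,w \right)} = 13 - 9 w$ ($I{\left(A,w \right)} = - 9 w + 13 = 13 - 9 w$)
$N{\left(v,Y \right)} = 256221 + 1029 v$ ($N{\left(v,Y \right)} = - 3 \left(249 + v\right) \left(-251 - 92\right) = - 3 \left(249 + v\right) \left(-343\right) = - 3 \left(-85407 - 343 v\right) = 256221 + 1029 v$)
$\sqrt{- \frac{267966}{-96887} + N{\left(I{\left(21,12 \right)},-439 \right)}} = \sqrt{- \frac{267966}{-96887} + \left(256221 + 1029 \left(13 - 108\right)\right)} = \sqrt{\left(-267966\right) \left(- \frac{1}{96887}\right) + \left(256221 + 1029 \left(13 - 108\right)\right)} = \sqrt{\frac{267966}{96887} + \left(256221 + 1029 \left(-95\right)\right)} = \sqrt{\frac{267966}{96887} + \left(256221 - 97755\right)} = \sqrt{\frac{267966}{96887} + 158466} = \sqrt{\frac{15353563308}{96887}} = \frac{2 \sqrt{371890172055549}}{96887}$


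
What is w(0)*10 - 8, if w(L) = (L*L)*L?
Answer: -8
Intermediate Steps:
w(L) = L³ (w(L) = L²*L = L³)
w(0)*10 - 8 = 0³*10 - 8 = 0*10 - 8 = 0 - 8 = -8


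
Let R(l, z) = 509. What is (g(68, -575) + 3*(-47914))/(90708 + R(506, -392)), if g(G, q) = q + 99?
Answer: -144218/91217 ≈ -1.5810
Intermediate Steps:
g(G, q) = 99 + q
(g(68, -575) + 3*(-47914))/(90708 + R(506, -392)) = ((99 - 575) + 3*(-47914))/(90708 + 509) = (-476 - 143742)/91217 = -144218*1/91217 = -144218/91217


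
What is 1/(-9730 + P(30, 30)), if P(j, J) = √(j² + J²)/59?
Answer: -3387013/32955636310 - 177*√2/32955636310 ≈ -0.00010278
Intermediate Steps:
P(j, J) = √(J² + j²)/59 (P(j, J) = √(J² + j²)*(1/59) = √(J² + j²)/59)
1/(-9730 + P(30, 30)) = 1/(-9730 + √(30² + 30²)/59) = 1/(-9730 + √(900 + 900)/59) = 1/(-9730 + √1800/59) = 1/(-9730 + (30*√2)/59) = 1/(-9730 + 30*√2/59)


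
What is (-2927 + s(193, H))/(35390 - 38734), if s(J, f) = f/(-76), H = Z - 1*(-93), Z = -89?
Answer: 27807/31768 ≈ 0.87531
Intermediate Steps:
H = 4 (H = -89 - 1*(-93) = -89 + 93 = 4)
s(J, f) = -f/76 (s(J, f) = f*(-1/76) = -f/76)
(-2927 + s(193, H))/(35390 - 38734) = (-2927 - 1/76*4)/(35390 - 38734) = (-2927 - 1/19)/(-3344) = -55614/19*(-1/3344) = 27807/31768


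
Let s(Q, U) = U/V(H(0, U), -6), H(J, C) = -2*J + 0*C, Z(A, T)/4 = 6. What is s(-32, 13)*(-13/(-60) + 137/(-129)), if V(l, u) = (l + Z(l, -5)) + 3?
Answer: -9451/23220 ≈ -0.40702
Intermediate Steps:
Z(A, T) = 24 (Z(A, T) = 4*6 = 24)
H(J, C) = -2*J (H(J, C) = -2*J + 0 = -2*J)
V(l, u) = 27 + l (V(l, u) = (l + 24) + 3 = (24 + l) + 3 = 27 + l)
s(Q, U) = U/27 (s(Q, U) = U/(27 - 2*0) = U/(27 + 0) = U/27)
s(-32, 13)*(-13/(-60) + 137/(-129)) = ((1/27)*13)*(-13/(-60) + 137/(-129)) = 13*(-13*(-1/60) + 137*(-1/129))/27 = 13*(13/60 - 137/129)/27 = (13/27)*(-727/860) = -9451/23220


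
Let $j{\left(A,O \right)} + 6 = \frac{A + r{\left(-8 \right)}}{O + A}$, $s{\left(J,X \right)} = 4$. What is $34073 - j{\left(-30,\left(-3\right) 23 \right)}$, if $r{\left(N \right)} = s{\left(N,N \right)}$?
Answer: $\frac{3373795}{99} \approx 34079.0$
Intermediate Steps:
$r{\left(N \right)} = 4$
$j{\left(A,O \right)} = -6 + \frac{4 + A}{A + O}$ ($j{\left(A,O \right)} = -6 + \frac{A + 4}{O + A} = -6 + \frac{4 + A}{A + O}$)
$34073 - j{\left(-30,\left(-3\right) 23 \right)} = 34073 - \frac{4 - 6 \left(\left(-3\right) 23\right) - -150}{-30 - 69} = 34073 - \frac{4 - -414 + 150}{-30 - 69} = 34073 - \frac{4 + 414 + 150}{-99} = 34073 - \left(- \frac{1}{99}\right) 568 = 34073 - - \frac{568}{99} = 34073 + \frac{568}{99} = \frac{3373795}{99}$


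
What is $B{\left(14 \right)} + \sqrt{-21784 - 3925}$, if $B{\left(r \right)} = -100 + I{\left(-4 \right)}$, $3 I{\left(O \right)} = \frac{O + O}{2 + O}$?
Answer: $- \frac{296}{3} + i \sqrt{25709} \approx -98.667 + 160.34 i$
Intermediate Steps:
$I{\left(O \right)} = \frac{2 O}{3 \left(2 + O\right)}$ ($I{\left(O \right)} = \frac{\left(O + O\right) \frac{1}{2 + O}}{3} = \frac{2 O \frac{1}{2 + O}}{3} = \frac{2 O}{3 \left(2 + O\right)}$)
$B{\left(r \right)} = - \frac{296}{3}$ ($B{\left(r \right)} = -100 + \frac{2}{3} \left(-4\right) \frac{1}{2 - 4} = -100 + \frac{2}{3} \left(-4\right) \frac{1}{-2} = -100 + \frac{2}{3} \left(-4\right) \left(- \frac{1}{2}\right) = -100 + \frac{4}{3} = - \frac{296}{3}$)
$B{\left(14 \right)} + \sqrt{-21784 - 3925} = - \frac{296}{3} + \sqrt{-21784 - 3925} = - \frac{296}{3} + \sqrt{-25709} = - \frac{296}{3} + i \sqrt{25709}$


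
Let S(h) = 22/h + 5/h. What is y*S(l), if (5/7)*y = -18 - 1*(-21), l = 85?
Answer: 567/425 ≈ 1.3341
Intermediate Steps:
S(h) = 27/h
y = 21/5 (y = 7*(-18 - 1*(-21))/5 = 7*(-18 + 21)/5 = (7/5)*3 = 21/5 ≈ 4.2000)
y*S(l) = 21*(27/85)/5 = 21*(27*(1/85))/5 = (21/5)*(27/85) = 567/425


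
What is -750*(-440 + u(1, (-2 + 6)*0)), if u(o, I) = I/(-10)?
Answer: 330000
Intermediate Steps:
u(o, I) = -I/10 (u(o, I) = I*(-1/10) = -I/10)
-750*(-440 + u(1, (-2 + 6)*0)) = -750*(-440 - (-2 + 6)*0/10) = -750*(-440 - 2*0/5) = -750*(-440 - 1/10*0) = -750*(-440 + 0) = -750*(-440) = 330000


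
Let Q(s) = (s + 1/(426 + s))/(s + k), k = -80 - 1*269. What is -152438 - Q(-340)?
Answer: -9032590491/59254 ≈ -1.5244e+5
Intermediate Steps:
k = -349 (k = -80 - 269 = -349)
Q(s) = (s + 1/(426 + s))/(-349 + s) (Q(s) = (s + 1/(426 + s))/(s - 349) = (s + 1/(426 + s))/(-349 + s))
-152438 - Q(-340) = -152438 - (1 + (-340)² + 426*(-340))/(-148674 + (-340)² + 77*(-340)) = -152438 - (1 + 115600 - 144840)/(-148674 + 115600 - 26180) = -152438 - (-29239)/(-59254) = -152438 - (-1)*(-29239)/59254 = -152438 - 1*29239/59254 = -152438 - 29239/59254 = -9032590491/59254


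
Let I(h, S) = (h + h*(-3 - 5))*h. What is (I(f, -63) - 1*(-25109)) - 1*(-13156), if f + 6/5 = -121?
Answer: -1656622/25 ≈ -66265.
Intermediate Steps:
f = -611/5 (f = -6/5 - 121 = -611/5 ≈ -122.20)
I(h, S) = -7*h**2 (I(h, S) = (h + h*(-8))*h = (h - 8*h)*h = (-7*h)*h = -7*h**2)
(I(f, -63) - 1*(-25109)) - 1*(-13156) = (-7*(-611/5)**2 - 1*(-25109)) - 1*(-13156) = (-7*373321/25 + 25109) + 13156 = (-2613247/25 + 25109) + 13156 = -1985522/25 + 13156 = -1656622/25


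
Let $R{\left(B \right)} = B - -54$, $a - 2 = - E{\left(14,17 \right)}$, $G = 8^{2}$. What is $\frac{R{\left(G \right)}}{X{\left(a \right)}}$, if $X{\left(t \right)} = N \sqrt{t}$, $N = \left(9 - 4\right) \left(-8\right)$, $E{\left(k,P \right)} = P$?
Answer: $\frac{59 i \sqrt{15}}{300} \approx 0.76169 i$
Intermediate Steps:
$G = 64$
$a = -15$ ($a = 2 - 17 = -15$)
$R{\left(B \right)} = 54 + B$ ($R{\left(B \right)} = B + 54 = 54 + B$)
$N = -40$ ($N = 5 \left(-8\right) = -40$)
$X{\left(t \right)} = - 40 \sqrt{t}$
$\frac{R{\left(G \right)}}{X{\left(a \right)}} = \frac{54 + 64}{\left(-40\right) \sqrt{-15}} = \frac{118}{\left(-40\right) i \sqrt{15}} = 118 \frac{i \sqrt{15}}{600} = \frac{59 i \sqrt{15}}{300}$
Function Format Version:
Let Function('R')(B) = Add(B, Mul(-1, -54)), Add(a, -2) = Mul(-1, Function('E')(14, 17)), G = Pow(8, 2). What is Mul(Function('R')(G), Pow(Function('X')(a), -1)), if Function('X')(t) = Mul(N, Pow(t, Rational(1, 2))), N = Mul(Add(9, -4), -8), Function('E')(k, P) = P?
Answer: Mul(Rational(59, 300), I, Pow(15, Rational(1, 2))) ≈ Mul(0.76169, I)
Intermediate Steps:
G = 64
a = -15 (a = Add(2, Mul(-1, 17)) = Add(2, -17) = -15)
Function('R')(B) = Add(54, B) (Function('R')(B) = Add(B, 54) = Add(54, B))
N = -40 (N = Mul(5, -8) = -40)
Function('X')(t) = Mul(-40, Pow(t, Rational(1, 2)))
Mul(Function('R')(G), Pow(Function('X')(a), -1)) = Mul(Add(54, 64), Pow(Mul(-40, Pow(-15, Rational(1, 2))), -1)) = Mul(118, Pow(Mul(-40, Mul(I, Pow(15, Rational(1, 2)))), -1)) = Mul(118, Pow(Mul(-40, I, Pow(15, Rational(1, 2))), -1)) = Mul(118, Mul(Rational(1, 600), I, Pow(15, Rational(1, 2)))) = Mul(Rational(59, 300), I, Pow(15, Rational(1, 2)))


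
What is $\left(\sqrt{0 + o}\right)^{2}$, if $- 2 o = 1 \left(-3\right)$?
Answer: $\frac{3}{2} \approx 1.5$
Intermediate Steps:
$o = \frac{3}{2}$ ($o = - \frac{1 \left(-3\right)}{2} = \left(- \frac{1}{2}\right) \left(-3\right) = \frac{3}{2} \approx 1.5$)
$\left(\sqrt{0 + o}\right)^{2} = \left(\sqrt{0 + \frac{3}{2}}\right)^{2} = \left(\sqrt{\frac{3}{2}}\right)^{2} = \left(\frac{\sqrt{6}}{2}\right)^{2} = \frac{3}{2}$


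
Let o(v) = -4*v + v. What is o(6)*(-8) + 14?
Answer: 158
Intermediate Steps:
o(v) = -3*v
o(6)*(-8) + 14 = -3*6*(-8) + 14 = -18*(-8) + 14 = 144 + 14 = 158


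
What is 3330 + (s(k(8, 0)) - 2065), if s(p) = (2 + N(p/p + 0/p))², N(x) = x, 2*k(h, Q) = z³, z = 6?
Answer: 1274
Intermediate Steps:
k(h, Q) = 108 (k(h, Q) = (½)*6³ = (½)*216 = 108)
s(p) = 9 (s(p) = (2 + (p/p + 0/p))² = (2 + (1 + 0))² = (2 + 1)² = 3² = 9)
3330 + (s(k(8, 0)) - 2065) = 3330 + (9 - 2065) = 3330 - 2056 = 1274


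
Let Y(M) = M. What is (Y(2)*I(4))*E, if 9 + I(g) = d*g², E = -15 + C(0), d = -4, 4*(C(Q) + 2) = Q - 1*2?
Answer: 2555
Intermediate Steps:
C(Q) = -5/2 + Q/4 (C(Q) = -2 + (Q - 1*2)/4 = -2 + (Q - 2)/4 = -2 + (-2 + Q)/4 = -2 + (-½ + Q/4) = -5/2 + Q/4)
E = -35/2 (E = -15 + (-5/2 + (¼)*0) = -15 + (-5/2 + 0) = -15 - 5/2 = -35/2 ≈ -17.500)
I(g) = -9 - 4*g²
(Y(2)*I(4))*E = (2*(-9 - 4*4²))*(-35/2) = (2*(-9 - 4*16))*(-35/2) = (2*(-9 - 64))*(-35/2) = (2*(-73))*(-35/2) = -146*(-35/2) = 2555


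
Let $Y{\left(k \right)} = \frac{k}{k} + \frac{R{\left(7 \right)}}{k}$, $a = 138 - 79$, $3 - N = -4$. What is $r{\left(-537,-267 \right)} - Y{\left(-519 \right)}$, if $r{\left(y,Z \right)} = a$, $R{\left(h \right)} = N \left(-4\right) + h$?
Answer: $\frac{10027}{173} \approx 57.96$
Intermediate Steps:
$N = 7$ ($N = 3 - -4 = 3 + 4 = 7$)
$a = 59$ ($a = 138 - 79 = 59$)
$R{\left(h \right)} = -28 + h$ ($R{\left(h \right)} = 7 \left(-4\right) + h = -28 + h$)
$r{\left(y,Z \right)} = 59$
$Y{\left(k \right)} = 1 - \frac{21}{k}$ ($Y{\left(k \right)} = \frac{k}{k} + \frac{-28 + 7}{k} = 1 - \frac{21}{k}$)
$r{\left(-537,-267 \right)} - Y{\left(-519 \right)} = 59 - \frac{-21 - 519}{-519} = 59 - \left(- \frac{1}{519}\right) \left(-540\right) = 59 - \frac{180}{173} = \frac{10027}{173}$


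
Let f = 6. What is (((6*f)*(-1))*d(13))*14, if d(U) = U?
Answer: -6552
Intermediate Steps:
(((6*f)*(-1))*d(13))*14 = (((6*6)*(-1))*13)*14 = ((36*(-1))*13)*14 = -36*13*14 = -468*14 = -6552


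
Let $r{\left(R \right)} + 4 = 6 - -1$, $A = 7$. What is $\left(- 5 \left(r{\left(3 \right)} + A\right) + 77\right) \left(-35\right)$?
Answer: $-945$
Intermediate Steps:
$r{\left(R \right)} = 3$ ($r{\left(R \right)} = -4 + \left(6 - -1\right) = -4 + \left(6 + 1\right) = -4 + 7 = 3$)
$\left(- 5 \left(r{\left(3 \right)} + A\right) + 77\right) \left(-35\right) = \left(- 5 \left(3 + 7\right) + 77\right) \left(-35\right) = \left(\left(-5\right) 10 + 77\right) \left(-35\right) = \left(-50 + 77\right) \left(-35\right) = 27 \left(-35\right) = -945$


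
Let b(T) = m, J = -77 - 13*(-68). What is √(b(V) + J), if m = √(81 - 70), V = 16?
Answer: √(807 + √11) ≈ 28.466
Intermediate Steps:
J = 807 (J = -77 + 884 = 807)
m = √11 ≈ 3.3166
b(T) = √11
√(b(V) + J) = √(√11 + 807) = √(807 + √11)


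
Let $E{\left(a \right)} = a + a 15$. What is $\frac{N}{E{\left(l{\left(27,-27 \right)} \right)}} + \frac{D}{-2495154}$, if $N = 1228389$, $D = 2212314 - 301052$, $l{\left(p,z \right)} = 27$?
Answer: $\frac{170233003429}{59883696} \approx 2842.7$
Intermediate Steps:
$E{\left(a \right)} = 16 a$ ($E{\left(a \right)} = a + 15 a = 16 a$)
$D = 1911262$ ($D = 2212314 - 301052 = 1911262$)
$\frac{N}{E{\left(l{\left(27,-27 \right)} \right)}} + \frac{D}{-2495154} = \frac{1228389}{16 \cdot 27} + \frac{1911262}{-2495154} = \frac{1228389}{432} + 1911262 \left(- \frac{1}{2495154}\right) = 1228389 \cdot \frac{1}{432} - \frac{955631}{1247577} = \frac{409463}{144} - \frac{955631}{1247577} = \frac{170233003429}{59883696}$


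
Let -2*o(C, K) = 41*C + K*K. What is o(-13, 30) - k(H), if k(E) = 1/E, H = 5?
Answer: -1837/10 ≈ -183.70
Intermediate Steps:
o(C, K) = -41*C/2 - K**2/2 (o(C, K) = -(41*C + K*K)/2 = -(41*C + K**2)/2 = -(K**2 + 41*C)/2 = -41*C/2 - K**2/2)
o(-13, 30) - k(H) = (-41/2*(-13) - 1/2*30**2) - 1/5 = (533/2 - 1/2*900) - 1*1/5 = (533/2 - 450) - 1/5 = -367/2 - 1/5 = -1837/10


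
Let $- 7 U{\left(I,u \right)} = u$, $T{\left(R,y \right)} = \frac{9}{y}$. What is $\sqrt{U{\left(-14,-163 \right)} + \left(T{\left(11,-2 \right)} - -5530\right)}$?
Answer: $\frac{\sqrt{1087562}}{14} \approx 74.49$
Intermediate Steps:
$U{\left(I,u \right)} = - \frac{u}{7}$
$\sqrt{U{\left(-14,-163 \right)} + \left(T{\left(11,-2 \right)} - -5530\right)} = \sqrt{\left(- \frac{1}{7}\right) \left(-163\right) + \left(\frac{9}{-2} - -5530\right)} = \sqrt{\frac{163}{7} + \left(9 \left(- \frac{1}{2}\right) + 5530\right)} = \sqrt{\frac{163}{7} + \left(- \frac{9}{2} + 5530\right)} = \sqrt{\frac{163}{7} + \frac{11051}{2}} = \sqrt{\frac{77683}{14}} = \frac{\sqrt{1087562}}{14}$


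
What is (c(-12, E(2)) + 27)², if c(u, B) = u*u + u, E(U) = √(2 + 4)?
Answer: 25281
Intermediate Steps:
E(U) = √6
c(u, B) = u + u² (c(u, B) = u² + u = u + u²)
(c(-12, E(2)) + 27)² = (-12*(1 - 12) + 27)² = (-12*(-11) + 27)² = (132 + 27)² = 159² = 25281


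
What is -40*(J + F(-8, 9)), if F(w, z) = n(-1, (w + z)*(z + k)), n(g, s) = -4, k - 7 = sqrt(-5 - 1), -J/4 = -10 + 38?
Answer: 4640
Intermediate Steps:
J = -112 (J = -4*(-10 + 38) = -4*28 = -112)
k = 7 + I*sqrt(6) (k = 7 + sqrt(-5 - 1) = 7 + sqrt(-6) = 7 + I*sqrt(6) ≈ 7.0 + 2.4495*I)
F(w, z) = -4
-40*(J + F(-8, 9)) = -40*(-112 - 4) = -40*(-116) = 4640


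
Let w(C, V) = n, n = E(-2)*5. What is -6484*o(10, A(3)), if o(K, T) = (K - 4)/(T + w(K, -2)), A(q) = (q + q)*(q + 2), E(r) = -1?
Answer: -38904/25 ≈ -1556.2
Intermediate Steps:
A(q) = 2*q*(2 + q) (A(q) = (2*q)*(2 + q) = 2*q*(2 + q))
n = -5 (n = -1*5 = -5)
w(C, V) = -5
o(K, T) = (-4 + K)/(-5 + T) (o(K, T) = (K - 4)/(T - 5) = (-4 + K)/(-5 + T))
-6484*o(10, A(3)) = -6484*(-4 + 10)/(-5 + 2*3*(2 + 3)) = -6484*6/(-5 + 2*3*5) = -6484*6/(-5 + 30) = -6484*6/25 = -38904/25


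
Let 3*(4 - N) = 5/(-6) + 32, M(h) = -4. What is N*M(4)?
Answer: 230/9 ≈ 25.556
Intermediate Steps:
N = -115/18 (N = 4 - (5/(-6) + 32)/3 = 4 - (5*(-⅙) + 32)/3 = 4 - (-⅚ + 32)/3 = 4 - ⅓*187/6 = 4 - 187/18 = -115/18 ≈ -6.3889)
N*M(4) = -115/18*(-4) = 230/9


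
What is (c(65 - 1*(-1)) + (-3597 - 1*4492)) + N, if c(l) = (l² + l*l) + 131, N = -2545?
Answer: -1791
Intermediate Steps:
c(l) = 131 + 2*l² (c(l) = (l² + l²) + 131 = 2*l² + 131 = 131 + 2*l²)
(c(65 - 1*(-1)) + (-3597 - 1*4492)) + N = ((131 + 2*(65 - 1*(-1))²) + (-3597 - 1*4492)) - 2545 = ((131 + 2*(65 + 1)²) + (-3597 - 4492)) - 2545 = ((131 + 2*66²) - 8089) - 2545 = ((131 + 2*4356) - 8089) - 2545 = ((131 + 8712) - 8089) - 2545 = (8843 - 8089) - 2545 = 754 - 2545 = -1791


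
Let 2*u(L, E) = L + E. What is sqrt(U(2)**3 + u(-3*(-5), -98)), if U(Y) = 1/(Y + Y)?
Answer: 3*I*sqrt(295)/8 ≈ 6.4408*I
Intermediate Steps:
u(L, E) = E/2 + L/2 (u(L, E) = (L + E)/2 = (E + L)/2 = E/2 + L/2)
U(Y) = 1/(2*Y)
sqrt(U(2)**3 + u(-3*(-5), -98)) = sqrt(((1/2)/2)**3 + ((1/2)*(-98) + (-3*(-5))/2)) = sqrt(((1/2)*(1/2))**3 + (-49 + (1/2)*15)) = sqrt((1/4)**3 + (-49 + 15/2)) = sqrt(1/64 - 83/2) = sqrt(-2655/64) = 3*I*sqrt(295)/8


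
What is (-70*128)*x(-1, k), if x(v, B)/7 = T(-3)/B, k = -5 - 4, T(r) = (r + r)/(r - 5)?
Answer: 15680/3 ≈ 5226.7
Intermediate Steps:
T(r) = 2*r/(-5 + r) (T(r) = (2*r)/(-5 + r) = 2*r/(-5 + r))
k = -9
x(v, B) = 21/(4*B) (x(v, B) = 7*((2*(-3)/(-5 - 3))/B) = 7*((2*(-3)/(-8))/B) = 7*((2*(-3)*(-1/8))/B) = 7*(3/(4*B)) = 21/(4*B))
(-70*128)*x(-1, k) = (-70*128)*((21/4)/(-9)) = -47040*(-1)/9 = -8960*(-7/12) = 15680/3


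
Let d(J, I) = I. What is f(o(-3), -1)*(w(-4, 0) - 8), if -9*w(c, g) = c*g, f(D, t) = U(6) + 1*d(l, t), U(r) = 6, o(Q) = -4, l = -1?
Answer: -40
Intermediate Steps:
f(D, t) = 6 + t (f(D, t) = 6 + 1*t = 6 + t)
w(c, g) = -c*g/9
f(o(-3), -1)*(w(-4, 0) - 8) = (6 - 1)*(-1/9*(-4)*0 - 8) = 5*(0 - 8) = 5*(-8) = -40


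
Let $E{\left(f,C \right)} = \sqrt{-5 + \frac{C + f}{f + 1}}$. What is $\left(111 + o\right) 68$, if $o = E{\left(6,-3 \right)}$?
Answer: $7548 + \frac{272 i \sqrt{14}}{7} \approx 7548.0 + 145.39 i$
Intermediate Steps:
$E{\left(f,C \right)} = \sqrt{-5 + \frac{C + f}{1 + f}}$
$o = \frac{4 i \sqrt{14}}{7}$ ($o = \sqrt{\frac{-5 - 3 - 24}{1 + 6}} = \sqrt{\frac{-5 - 3 - 24}{7}} = \sqrt{\frac{1}{7} \left(-32\right)} = \sqrt{- \frac{32}{7}} = \frac{4 i \sqrt{14}}{7} \approx 2.1381 i$)
$\left(111 + o\right) 68 = \left(111 + \frac{4 i \sqrt{14}}{7}\right) 68 = 7548 + \frac{272 i \sqrt{14}}{7}$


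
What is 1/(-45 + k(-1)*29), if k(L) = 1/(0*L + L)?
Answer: -1/74 ≈ -0.013514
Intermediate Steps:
k(L) = 1/L (k(L) = 1/(0 + L) = 1/L)
1/(-45 + k(-1)*29) = 1/(-45 + 29/(-1)) = 1/(-45 - 1*29) = 1/(-45 - 29) = 1/(-74) = -1/74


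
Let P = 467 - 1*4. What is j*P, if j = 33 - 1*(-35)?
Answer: 31484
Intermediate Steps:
P = 463 (P = 467 - 4 = 463)
j = 68 (j = 33 + 35 = 68)
j*P = 68*463 = 31484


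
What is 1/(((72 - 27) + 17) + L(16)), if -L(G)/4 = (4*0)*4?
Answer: 1/62 ≈ 0.016129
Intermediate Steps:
L(G) = 0 (L(G) = -4*4*0*4 = -0*4 = -4*0 = 0)
1/(((72 - 27) + 17) + L(16)) = 1/(((72 - 27) + 17) + 0) = 1/((45 + 17) + 0) = 1/(62 + 0) = 1/62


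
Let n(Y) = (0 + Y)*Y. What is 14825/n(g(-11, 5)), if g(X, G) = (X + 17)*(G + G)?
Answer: 593/144 ≈ 4.1181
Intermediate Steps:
g(X, G) = 2*G*(17 + X) (g(X, G) = (17 + X)*(2*G) = 2*G*(17 + X))
n(Y) = Y² (n(Y) = Y*Y = Y²)
14825/n(g(-11, 5)) = 14825/((2*5*(17 - 11))²) = 14825/((2*5*6)²) = 14825/(60²) = 14825/3600 = 14825*(1/3600) = 593/144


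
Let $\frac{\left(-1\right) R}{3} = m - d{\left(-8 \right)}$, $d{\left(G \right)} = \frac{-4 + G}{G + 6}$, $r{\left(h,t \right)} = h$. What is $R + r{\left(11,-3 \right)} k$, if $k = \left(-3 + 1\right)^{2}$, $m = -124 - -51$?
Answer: $281$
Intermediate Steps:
$m = -73$ ($m = -124 + 51 = -73$)
$k = 4$ ($k = \left(-2\right)^{2} = 4$)
$d{\left(G \right)} = \frac{-4 + G}{6 + G}$
$R = 237$ ($R = - 3 \left(-73 - \frac{-4 - 8}{6 - 8}\right) = - 3 \left(-73 - \frac{1}{-2} \left(-12\right)\right) = - 3 \left(-73 - \left(- \frac{1}{2}\right) \left(-12\right)\right) = - 3 \left(-73 - 6\right) = \left(-3\right) \left(-79\right) = 237$)
$R + r{\left(11,-3 \right)} k = 237 + 11 \cdot 4 = 237 + 44 = 281$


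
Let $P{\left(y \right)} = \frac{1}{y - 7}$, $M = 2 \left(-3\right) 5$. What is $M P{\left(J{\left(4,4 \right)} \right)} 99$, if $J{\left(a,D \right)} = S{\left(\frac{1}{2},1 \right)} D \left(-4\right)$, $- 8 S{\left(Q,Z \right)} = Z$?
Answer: $594$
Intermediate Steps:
$S{\left(Q,Z \right)} = - \frac{Z}{8}$
$M = -30$ ($M = \left(-6\right) 5 = -30$)
$J{\left(a,D \right)} = \frac{D}{2}$ ($J{\left(a,D \right)} = \left(- \frac{1}{8}\right) 1 D \left(-4\right) = - \frac{D}{8} \left(-4\right) = \frac{D}{2}$)
$P{\left(y \right)} = \frac{1}{-7 + y}$
$M P{\left(J{\left(4,4 \right)} \right)} 99 = - \frac{30}{-7 + \frac{1}{2} \cdot 4} \cdot 99 = - \frac{30}{-7 + 2} \cdot 99 = - \frac{30}{-5} \cdot 99 = \left(-30\right) \left(- \frac{1}{5}\right) 99 = 6 \cdot 99 = 594$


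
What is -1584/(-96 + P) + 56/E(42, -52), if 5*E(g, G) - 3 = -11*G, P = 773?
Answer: -144248/77855 ≈ -1.8528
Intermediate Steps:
E(g, G) = ⅗ - 11*G/5 (E(g, G) = ⅗ + (-11*G)/5 = ⅗ - 11*G/5)
-1584/(-96 + P) + 56/E(42, -52) = -1584/(-96 + 773) + 56/(⅗ - 11/5*(-52)) = -1584/677 + 56/(⅗ + 572/5) = -1584*1/677 + 56/115 = -1584/677 + 56*(1/115) = -1584/677 + 56/115 = -144248/77855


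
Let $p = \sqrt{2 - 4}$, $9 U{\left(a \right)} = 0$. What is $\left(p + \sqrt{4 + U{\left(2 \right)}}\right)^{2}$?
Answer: $\left(2 + i \sqrt{2}\right)^{2} \approx 2.0 + 5.6569 i$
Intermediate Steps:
$U{\left(a \right)} = 0$ ($U{\left(a \right)} = \frac{1}{9} \cdot 0 = 0$)
$p = i \sqrt{2}$ ($p = \sqrt{-2} = i \sqrt{2} \approx 1.4142 i$)
$\left(p + \sqrt{4 + U{\left(2 \right)}}\right)^{2} = \left(i \sqrt{2} + \sqrt{4 + 0}\right)^{2} = \left(i \sqrt{2} + \sqrt{4}\right)^{2} = \left(i \sqrt{2} + 2\right)^{2} = \left(2 + i \sqrt{2}\right)^{2}$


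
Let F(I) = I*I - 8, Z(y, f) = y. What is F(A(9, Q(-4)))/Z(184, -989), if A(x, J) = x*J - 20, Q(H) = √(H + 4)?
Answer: 49/23 ≈ 2.1304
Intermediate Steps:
Q(H) = √(4 + H)
A(x, J) = -20 + J*x (A(x, J) = J*x - 20 = -20 + J*x)
F(I) = -8 + I² (F(I) = I² - 8 = -8 + I²)
F(A(9, Q(-4)))/Z(184, -989) = (-8 + (-20 + √(4 - 4)*9)²)/184 = (-8 + (-20 + √0*9)²)*(1/184) = (-8 + (-20 + 0*9)²)*(1/184) = (-8 + (-20 + 0)²)*(1/184) = (-8 + (-20)²)*(1/184) = (-8 + 400)*(1/184) = 392*(1/184) = 49/23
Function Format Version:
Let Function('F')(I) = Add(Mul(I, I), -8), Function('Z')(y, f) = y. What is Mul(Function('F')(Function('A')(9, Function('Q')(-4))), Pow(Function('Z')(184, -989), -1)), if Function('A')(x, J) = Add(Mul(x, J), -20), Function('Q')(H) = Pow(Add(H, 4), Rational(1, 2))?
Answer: Rational(49, 23) ≈ 2.1304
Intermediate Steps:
Function('Q')(H) = Pow(Add(4, H), Rational(1, 2))
Function('A')(x, J) = Add(-20, Mul(J, x)) (Function('A')(x, J) = Add(Mul(J, x), -20) = Add(-20, Mul(J, x)))
Function('F')(I) = Add(-8, Pow(I, 2)) (Function('F')(I) = Add(Pow(I, 2), -8) = Add(-8, Pow(I, 2)))
Mul(Function('F')(Function('A')(9, Function('Q')(-4))), Pow(Function('Z')(184, -989), -1)) = Mul(Add(-8, Pow(Add(-20, Mul(Pow(Add(4, -4), Rational(1, 2)), 9)), 2)), Pow(184, -1)) = Mul(Add(-8, Pow(Add(-20, Mul(Pow(0, Rational(1, 2)), 9)), 2)), Rational(1, 184)) = Mul(Add(-8, Pow(Add(-20, Mul(0, 9)), 2)), Rational(1, 184)) = Mul(Add(-8, Pow(Add(-20, 0), 2)), Rational(1, 184)) = Mul(Add(-8, Pow(-20, 2)), Rational(1, 184)) = Mul(Add(-8, 400), Rational(1, 184)) = Mul(392, Rational(1, 184)) = Rational(49, 23)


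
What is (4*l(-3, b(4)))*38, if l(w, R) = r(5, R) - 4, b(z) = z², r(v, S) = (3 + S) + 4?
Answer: 2888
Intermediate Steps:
r(v, S) = 7 + S
l(w, R) = 3 + R (l(w, R) = (7 + R) - 4 = 3 + R)
(4*l(-3, b(4)))*38 = (4*(3 + 4²))*38 = (4*(3 + 16))*38 = (4*19)*38 = 76*38 = 2888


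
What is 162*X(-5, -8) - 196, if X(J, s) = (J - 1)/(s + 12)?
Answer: -439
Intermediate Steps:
X(J, s) = (-1 + J)/(12 + s)
162*X(-5, -8) - 196 = 162*((-1 - 5)/(12 - 8)) - 196 = 162*(-6/4) - 196 = 162*((1/4)*(-6)) - 196 = 162*(-3/2) - 196 = -243 - 196 = -439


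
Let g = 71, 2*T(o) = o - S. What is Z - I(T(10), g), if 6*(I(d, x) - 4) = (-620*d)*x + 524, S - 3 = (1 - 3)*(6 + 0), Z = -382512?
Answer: -312905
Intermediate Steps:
S = -9 (S = 3 + (1 - 3)*(6 + 0) = 3 - 2*6 = 3 - 12 = -9)
T(o) = 9/2 + o/2 (T(o) = (o - 1*(-9))/2 = (o + 9)/2 = (9 + o)/2 = 9/2 + o/2)
I(d, x) = 274/3 - 310*d*x/3 (I(d, x) = 4 + ((-620*d)*x + 524)/6 = 4 + (-620*d*x + 524)/6 = 4 + (524 - 620*d*x)/6 = 4 + (262/3 - 310*d*x/3) = 274/3 - 310*d*x/3)
Z - I(T(10), g) = -382512 - (274/3 - 310/3*(9/2 + (½)*10)*71) = -382512 - (274/3 - 310/3*(9/2 + 5)*71) = -382512 - (274/3 - 310/3*19/2*71) = -382512 - (274/3 - 209095/3) = -382512 - 1*(-69607) = -382512 + 69607 = -312905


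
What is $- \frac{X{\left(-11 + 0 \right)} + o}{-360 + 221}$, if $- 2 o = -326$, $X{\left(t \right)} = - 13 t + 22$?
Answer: $\frac{328}{139} \approx 2.3597$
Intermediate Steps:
$X{\left(t \right)} = 22 - 13 t$
$o = 163$ ($o = \left(- \frac{1}{2}\right) \left(-326\right) = 163$)
$- \frac{X{\left(-11 + 0 \right)} + o}{-360 + 221} = - \frac{\left(22 - 13 \left(-11 + 0\right)\right) + 163}{-360 + 221} = - \frac{\left(22 - -143\right) + 163}{-139} = - \frac{\left(\left(22 + 143\right) + 163\right) \left(-1\right)}{139} = - \frac{\left(165 + 163\right) \left(-1\right)}{139} = - \frac{328 \left(-1\right)}{139} = \left(-1\right) \left(- \frac{328}{139}\right) = \frac{328}{139}$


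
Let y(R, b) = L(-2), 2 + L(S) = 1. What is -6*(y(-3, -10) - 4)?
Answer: 30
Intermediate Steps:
L(S) = -1 (L(S) = -2 + 1 = -1)
y(R, b) = -1
-6*(y(-3, -10) - 4) = -6*(-1 - 4) = -6*(-5) = 30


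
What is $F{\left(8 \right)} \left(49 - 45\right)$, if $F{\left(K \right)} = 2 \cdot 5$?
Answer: $40$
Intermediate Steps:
$F{\left(K \right)} = 10$
$F{\left(8 \right)} \left(49 - 45\right) = 10 \left(49 - 45\right) = 10 \cdot 4 = 40$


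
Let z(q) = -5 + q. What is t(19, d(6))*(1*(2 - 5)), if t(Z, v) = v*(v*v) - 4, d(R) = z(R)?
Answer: 9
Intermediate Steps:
d(R) = -5 + R
t(Z, v) = -4 + v³ (t(Z, v) = v*v² - 4 = v³ - 4 = -4 + v³)
t(19, d(6))*(1*(2 - 5)) = (-4 + (-5 + 6)³)*(1*(2 - 5)) = (-4 + 1³)*(1*(-3)) = (-4 + 1)*(-3) = -3*(-3) = 9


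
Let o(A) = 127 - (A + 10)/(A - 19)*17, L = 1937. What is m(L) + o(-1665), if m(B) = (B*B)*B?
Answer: 12238577882585/1684 ≈ 7.2676e+9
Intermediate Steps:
m(B) = B³ (m(B) = B²*B = B³)
o(A) = 127 - 17*(10 + A)/(-19 + A) (o(A) = 127 - (10 + A)/(-19 + A)*17 = 127 - 17*(10 + A)/(-19 + A))
m(L) + o(-1665) = 1937³ + (-2583 + 110*(-1665))/(-19 - 1665) = 7267563953 + (-2583 - 183150)/(-1684) = 7267563953 - 1/1684*(-185733) = 7267563953 + 185733/1684 = 12238577882585/1684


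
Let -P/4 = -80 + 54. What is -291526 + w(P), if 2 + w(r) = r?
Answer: -291424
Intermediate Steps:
P = 104 (P = -4*(-80 + 54) = -4*(-26) = 104)
w(r) = -2 + r
-291526 + w(P) = -291526 + (-2 + 104) = -291526 + 102 = -291424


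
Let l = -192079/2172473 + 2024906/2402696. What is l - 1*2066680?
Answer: -5393818089956430943/2609896093604 ≈ -2.0667e+6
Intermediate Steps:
l = 1968773083777/2609896093604 (l = -192079*1/2172473 + 2024906*(1/2402696) = -192079/2172473 + 1012453/1201348 = 1968773083777/2609896093604 ≈ 0.75435)
l - 1*2066680 = 1968773083777/2609896093604 - 1*2066680 = 1968773083777/2609896093604 - 2066680 = -5393818089956430943/2609896093604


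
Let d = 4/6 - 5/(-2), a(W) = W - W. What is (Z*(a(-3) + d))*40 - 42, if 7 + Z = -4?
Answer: -4306/3 ≈ -1435.3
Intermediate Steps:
Z = -11 (Z = -7 - 4 = -11)
a(W) = 0
d = 19/6 (d = 4*(⅙) - 5*(-½) = ⅔ + 5/2 = 19/6 ≈ 3.1667)
(Z*(a(-3) + d))*40 - 42 = -11*(0 + 19/6)*40 - 42 = -11*19/6*40 - 42 = -209/6*40 - 42 = -4180/3 - 42 = -4306/3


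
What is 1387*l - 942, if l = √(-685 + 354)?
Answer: -942 + 1387*I*√331 ≈ -942.0 + 25234.0*I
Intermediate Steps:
l = I*√331 (l = √(-331) = I*√331 ≈ 18.193*I)
1387*l - 942 = 1387*(I*√331) - 942 = 1387*I*√331 - 942 = -942 + 1387*I*√331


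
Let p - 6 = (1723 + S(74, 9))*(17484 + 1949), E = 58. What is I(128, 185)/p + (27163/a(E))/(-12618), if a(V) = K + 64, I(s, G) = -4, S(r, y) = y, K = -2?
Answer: -457127175535/13165581099996 ≈ -0.034721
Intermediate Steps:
a(V) = 62 (a(V) = -2 + 64 = 62)
p = 33657962 (p = 6 + (1723 + 9)*(17484 + 1949) = 6 + 1732*19433 = 6 + 33657956 = 33657962)
I(128, 185)/p + (27163/a(E))/(-12618) = -4/33657962 + (27163/62)/(-12618) = -4*1/33657962 + (27163*(1/62))*(-1/12618) = -2/16828981 + (27163/62)*(-1/12618) = -2/16828981 - 27163/782316 = -457127175535/13165581099996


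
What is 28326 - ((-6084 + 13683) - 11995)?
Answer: 32722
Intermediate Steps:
28326 - ((-6084 + 13683) - 11995) = 28326 - (7599 - 11995) = 28326 - 1*(-4396) = 28326 + 4396 = 32722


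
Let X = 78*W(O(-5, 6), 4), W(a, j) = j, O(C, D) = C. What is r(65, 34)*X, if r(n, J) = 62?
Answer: 19344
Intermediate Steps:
X = 312 (X = 78*4 = 312)
r(65, 34)*X = 62*312 = 19344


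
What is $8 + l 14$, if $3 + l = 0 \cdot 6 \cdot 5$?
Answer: $-34$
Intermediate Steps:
$l = -3$ ($l = -3 + 0 \cdot 6 \cdot 5 = -3 + 0 \cdot 5 = -3 + 0 = -3$)
$8 + l 14 = 8 - 42 = -34$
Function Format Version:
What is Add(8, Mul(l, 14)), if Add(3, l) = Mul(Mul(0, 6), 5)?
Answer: -34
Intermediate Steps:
l = -3 (l = Add(-3, Mul(Mul(0, 6), 5)) = Add(-3, Mul(0, 5)) = Add(-3, 0) = -3)
Add(8, Mul(l, 14)) = Add(8, Mul(-3, 14)) = Add(8, -42) = -34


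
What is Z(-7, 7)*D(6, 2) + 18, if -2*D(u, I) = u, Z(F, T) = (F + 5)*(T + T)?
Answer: 102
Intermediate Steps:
Z(F, T) = 2*T*(5 + F) (Z(F, T) = (5 + F)*(2*T) = 2*T*(5 + F))
D(u, I) = -u/2
Z(-7, 7)*D(6, 2) + 18 = (2*7*(5 - 7))*(-1/2*6) + 18 = (2*7*(-2))*(-3) + 18 = -28*(-3) + 18 = 84 + 18 = 102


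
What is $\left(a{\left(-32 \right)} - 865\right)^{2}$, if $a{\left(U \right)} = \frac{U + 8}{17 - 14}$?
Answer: $762129$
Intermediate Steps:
$a{\left(U \right)} = \frac{8}{3} + \frac{U}{3}$ ($a{\left(U \right)} = \frac{8 + U}{3} = \left(8 + U\right) \frac{1}{3} = \frac{8}{3} + \frac{U}{3}$)
$\left(a{\left(-32 \right)} - 865\right)^{2} = \left(\left(\frac{8}{3} + \frac{1}{3} \left(-32\right)\right) - 865\right)^{2} = \left(\left(\frac{8}{3} - \frac{32}{3}\right) - 865\right)^{2} = \left(-8 - 865\right)^{2} = \left(-873\right)^{2} = 762129$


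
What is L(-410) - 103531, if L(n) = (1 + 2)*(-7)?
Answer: -103552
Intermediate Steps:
L(n) = -21 (L(n) = 3*(-7) = -21)
L(-410) - 103531 = -21 - 103531 = -103552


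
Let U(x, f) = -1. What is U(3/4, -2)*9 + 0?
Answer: -9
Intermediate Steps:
U(3/4, -2)*9 + 0 = -1*9 + 0 = -9 + 0 = -9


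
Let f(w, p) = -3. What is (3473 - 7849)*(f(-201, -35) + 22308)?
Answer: -97606680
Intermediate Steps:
(3473 - 7849)*(f(-201, -35) + 22308) = (3473 - 7849)*(-3 + 22308) = -4376*22305 = -97606680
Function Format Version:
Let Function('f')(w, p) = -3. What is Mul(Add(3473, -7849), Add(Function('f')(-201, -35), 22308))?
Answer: -97606680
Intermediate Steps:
Mul(Add(3473, -7849), Add(Function('f')(-201, -35), 22308)) = Mul(Add(3473, -7849), Add(-3, 22308)) = Mul(-4376, 22305) = -97606680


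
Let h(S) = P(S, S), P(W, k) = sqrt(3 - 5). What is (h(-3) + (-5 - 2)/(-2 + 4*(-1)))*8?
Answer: 28/3 + 8*I*sqrt(2) ≈ 9.3333 + 11.314*I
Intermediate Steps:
P(W, k) = I*sqrt(2) (P(W, k) = sqrt(-2) = I*sqrt(2))
h(S) = I*sqrt(2)
(h(-3) + (-5 - 2)/(-2 + 4*(-1)))*8 = (I*sqrt(2) + (-5 - 2)/(-2 + 4*(-1)))*8 = (I*sqrt(2) - 7/(-2 - 4))*8 = (I*sqrt(2) - 7/(-6))*8 = (I*sqrt(2) - 7*(-1/6))*8 = (I*sqrt(2) + 7/6)*8 = (7/6 + I*sqrt(2))*8 = 28/3 + 8*I*sqrt(2)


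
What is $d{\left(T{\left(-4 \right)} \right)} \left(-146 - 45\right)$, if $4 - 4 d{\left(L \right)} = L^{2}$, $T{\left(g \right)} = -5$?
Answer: $\frac{4011}{4} \approx 1002.8$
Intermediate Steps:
$d{\left(L \right)} = 1 - \frac{L^{2}}{4}$
$d{\left(T{\left(-4 \right)} \right)} \left(-146 - 45\right) = \left(1 - \frac{\left(-5\right)^{2}}{4}\right) \left(-146 - 45\right) = \left(1 - \frac{25}{4}\right) \left(-191\right) = \left(- \frac{21}{4}\right) \left(-191\right) = \frac{4011}{4}$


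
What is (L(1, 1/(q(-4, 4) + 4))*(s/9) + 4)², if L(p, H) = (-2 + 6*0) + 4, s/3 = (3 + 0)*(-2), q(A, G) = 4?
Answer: 0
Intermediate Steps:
s = -18 (s = 3*((3 + 0)*(-2)) = 3*(3*(-2)) = 3*(-6) = -18)
L(p, H) = 2 (L(p, H) = (-2 + 0) + 4 = -2 + 4 = 2)
(L(1, 1/(q(-4, 4) + 4))*(s/9) + 4)² = (2*(-18/9) + 4)² = (2*(-18*⅑) + 4)² = (2*(-2) + 4)² = (-4 + 4)² = 0² = 0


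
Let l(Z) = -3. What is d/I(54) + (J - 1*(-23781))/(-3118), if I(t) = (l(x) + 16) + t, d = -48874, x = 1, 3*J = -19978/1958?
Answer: -226122906410/306778461 ≈ -737.09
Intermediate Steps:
J = -9989/2937 (J = (-19978/1958)/3 = (-19978*1/1958)/3 = (⅓)*(-9989/979) = -9989/2937 ≈ -3.4011)
I(t) = 13 + t (I(t) = (-3 + 16) + t = 13 + t)
d/I(54) + (J - 1*(-23781))/(-3118) = -48874/(13 + 54) + (-9989/2937 - 1*(-23781))/(-3118) = -48874/67 + (-9989/2937 + 23781)*(-1/3118) = -48874*1/67 + (69834808/2937)*(-1/3118) = -48874/67 - 34917404/4578783 = -226122906410/306778461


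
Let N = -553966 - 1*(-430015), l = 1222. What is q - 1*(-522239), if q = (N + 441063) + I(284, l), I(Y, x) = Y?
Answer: 839635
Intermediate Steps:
N = -123951 (N = -553966 + 430015 = -123951)
q = 317396 (q = (-123951 + 441063) + 284 = 317112 + 284 = 317396)
q - 1*(-522239) = 317396 - 1*(-522239) = 317396 + 522239 = 839635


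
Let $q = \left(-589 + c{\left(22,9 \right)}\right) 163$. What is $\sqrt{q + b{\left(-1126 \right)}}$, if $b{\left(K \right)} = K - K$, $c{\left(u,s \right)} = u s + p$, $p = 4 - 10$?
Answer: $i \sqrt{64711} \approx 254.38 i$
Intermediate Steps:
$p = -6$
$c{\left(u,s \right)} = -6 + s u$ ($c{\left(u,s \right)} = u s - 6 = s u - 6 = -6 + s u$)
$q = -64711$ ($q = \left(-589 + \left(-6 + 9 \cdot 22\right)\right) 163 = \left(-589 + \left(-6 + 198\right)\right) 163 = \left(-589 + 192\right) 163 = \left(-397\right) 163 = -64711$)
$b{\left(K \right)} = 0$
$\sqrt{q + b{\left(-1126 \right)}} = \sqrt{-64711 + 0} = \sqrt{-64711} = i \sqrt{64711}$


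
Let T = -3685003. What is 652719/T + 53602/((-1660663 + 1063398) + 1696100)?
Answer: -519706951559/4049210271505 ≈ -0.12835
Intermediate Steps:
652719/T + 53602/((-1660663 + 1063398) + 1696100) = 652719/(-3685003) + 53602/((-1660663 + 1063398) + 1696100) = 652719*(-1/3685003) + 53602/(-597265 + 1696100) = -652719/3685003 + 53602/1098835 = -519706951559/4049210271505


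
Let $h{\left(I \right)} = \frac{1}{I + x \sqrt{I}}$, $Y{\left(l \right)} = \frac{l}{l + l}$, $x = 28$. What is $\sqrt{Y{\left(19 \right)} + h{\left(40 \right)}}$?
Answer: $\frac{\sqrt{42 + 56 \sqrt{10}}}{4 \sqrt{5 + 7 \sqrt{10}}} \approx 0.71036$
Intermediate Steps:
$Y{\left(l \right)} = \frac{1}{2}$ ($Y{\left(l \right)} = \frac{l}{2 l} = \frac{1}{2 l} l = \frac{1}{2}$)
$h{\left(I \right)} = \frac{1}{I + 28 \sqrt{I}}$
$\sqrt{Y{\left(19 \right)} + h{\left(40 \right)}} = \sqrt{\frac{1}{2} + \frac{1}{40 + 28 \sqrt{40}}} = \sqrt{\frac{1}{2} + \frac{1}{40 + 28 \cdot 2 \sqrt{10}}} = \sqrt{\frac{1}{2} + \frac{1}{40 + 56 \sqrt{10}}}$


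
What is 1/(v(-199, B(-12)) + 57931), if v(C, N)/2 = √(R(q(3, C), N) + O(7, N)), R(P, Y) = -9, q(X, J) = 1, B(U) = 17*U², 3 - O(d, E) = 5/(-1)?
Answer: 57931/3356000765 - 2*I/3356000765 ≈ 1.7262e-5 - 5.9595e-10*I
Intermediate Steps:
O(d, E) = 8 (O(d, E) = 3 - 5/(-1) = 3 - 5*(-1) = 3 - 1*(-5) = 3 + 5 = 8)
v(C, N) = 2*I (v(C, N) = 2*√(-9 + 8) = 2*√(-1) = 2*I)
1/(v(-199, B(-12)) + 57931) = 1/(2*I + 57931) = 1/(57931 + 2*I) = (57931 - 2*I)/3356000765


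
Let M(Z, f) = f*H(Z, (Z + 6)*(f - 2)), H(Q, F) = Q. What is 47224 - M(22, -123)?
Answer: 49930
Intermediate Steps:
M(Z, f) = Z*f (M(Z, f) = f*Z = Z*f)
47224 - M(22, -123) = 47224 - 22*(-123) = 47224 - 1*(-2706) = 47224 + 2706 = 49930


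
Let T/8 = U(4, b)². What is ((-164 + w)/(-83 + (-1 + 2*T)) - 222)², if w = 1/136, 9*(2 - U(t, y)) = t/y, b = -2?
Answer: 107973400550625/3018843136 ≈ 35767.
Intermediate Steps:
U(t, y) = 2 - t/(9*y)
w = 1/136 ≈ 0.0073529
T = 3200/81 (T = 8*(2 - ⅑*4/(-2))² = 8*(2 - ⅑*4*(-½))² = 8*(2 + 2/9)² = 8*(20/9)² = 8*(400/81) = 3200/81 ≈ 39.506)
((-164 + w)/(-83 + (-1 + 2*T)) - 222)² = ((-164 + 1/136)/(-83 + (-1 + 2*(3200/81))) - 222)² = (-22303/(136*(-83 + (-1 + 6400/81))) - 222)² = (-22303/(136*(-83 + 6319/81)) - 222)² = (-22303/(136*(-404/81)) - 222)² = (-22303/136*(-81/404) - 222)² = (1806543/54944 - 222)² = (-10391025/54944)² = 107973400550625/3018843136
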